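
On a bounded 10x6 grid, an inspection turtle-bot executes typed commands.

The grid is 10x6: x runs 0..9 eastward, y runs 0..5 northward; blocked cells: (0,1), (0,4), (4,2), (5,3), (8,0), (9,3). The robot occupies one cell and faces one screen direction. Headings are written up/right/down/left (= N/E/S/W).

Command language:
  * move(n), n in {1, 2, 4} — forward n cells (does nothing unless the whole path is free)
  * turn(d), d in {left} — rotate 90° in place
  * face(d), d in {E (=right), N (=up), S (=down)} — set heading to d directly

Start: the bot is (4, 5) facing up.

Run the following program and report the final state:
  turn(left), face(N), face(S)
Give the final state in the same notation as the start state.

(4, 5) facing down

from: (4, 5) facing up
1. turn(left) → (4, 5) facing left
2. face(N) → (4, 5) facing up
3. face(S) → (4, 5) facing down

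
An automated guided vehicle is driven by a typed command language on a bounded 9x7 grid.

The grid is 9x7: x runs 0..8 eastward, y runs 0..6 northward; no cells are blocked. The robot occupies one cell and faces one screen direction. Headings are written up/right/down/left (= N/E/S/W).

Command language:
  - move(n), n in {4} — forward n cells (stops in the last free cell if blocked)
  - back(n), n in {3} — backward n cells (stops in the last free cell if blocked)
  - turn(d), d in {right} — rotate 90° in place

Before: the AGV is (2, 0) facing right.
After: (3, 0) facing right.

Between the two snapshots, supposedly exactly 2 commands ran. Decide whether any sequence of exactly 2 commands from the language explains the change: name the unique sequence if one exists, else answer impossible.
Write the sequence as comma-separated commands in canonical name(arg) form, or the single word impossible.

move(4), back(3)

key: heading stays E — no command in the sequence turns
from: (2, 0) facing right
[1] after move(4): (6, 0) facing right
[2] after back(3): (3, 0) facing right
uniquely the one of 9 2-step routes that fits.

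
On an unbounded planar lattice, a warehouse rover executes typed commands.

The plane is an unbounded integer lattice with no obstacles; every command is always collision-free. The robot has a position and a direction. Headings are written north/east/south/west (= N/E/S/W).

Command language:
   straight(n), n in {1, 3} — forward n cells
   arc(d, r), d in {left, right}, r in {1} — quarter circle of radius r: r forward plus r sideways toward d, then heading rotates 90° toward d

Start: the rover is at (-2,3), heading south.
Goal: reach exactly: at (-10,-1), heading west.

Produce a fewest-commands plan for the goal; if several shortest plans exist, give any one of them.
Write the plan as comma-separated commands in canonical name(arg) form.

straight(3), arc(right, 1), straight(3), straight(3), straight(1)

begin: at (-2,3), heading south
step 1 (straight(3)): at (-2,0), heading south
step 2 (arc(right, 1)): at (-3,-1), heading west
step 3 (straight(3)): at (-6,-1), heading west
step 4 (straight(3)): at (-9,-1), heading west
step 5 (straight(1)): at (-10,-1), heading west
shorter routes all fall short; 5 is best.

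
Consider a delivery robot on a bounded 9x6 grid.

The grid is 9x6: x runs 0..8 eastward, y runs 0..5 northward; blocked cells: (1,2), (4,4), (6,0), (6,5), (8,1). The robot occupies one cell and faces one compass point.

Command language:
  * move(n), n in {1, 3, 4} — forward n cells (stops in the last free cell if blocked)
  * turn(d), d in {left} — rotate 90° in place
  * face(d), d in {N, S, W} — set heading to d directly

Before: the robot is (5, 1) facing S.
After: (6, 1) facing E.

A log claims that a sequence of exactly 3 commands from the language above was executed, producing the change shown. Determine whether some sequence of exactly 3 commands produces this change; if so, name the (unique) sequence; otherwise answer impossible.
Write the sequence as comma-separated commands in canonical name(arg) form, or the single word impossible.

key: cell and facing (now E) both changed — the 3 commands mix motion and turning
start: (5, 1) facing S
[1] after face(S): (5, 1) facing S
[2] after turn(left): (5, 1) facing E
[3] after move(1): (6, 1) facing E
uniquely the one of 343 3-step routes that fits.

face(S), turn(left), move(1)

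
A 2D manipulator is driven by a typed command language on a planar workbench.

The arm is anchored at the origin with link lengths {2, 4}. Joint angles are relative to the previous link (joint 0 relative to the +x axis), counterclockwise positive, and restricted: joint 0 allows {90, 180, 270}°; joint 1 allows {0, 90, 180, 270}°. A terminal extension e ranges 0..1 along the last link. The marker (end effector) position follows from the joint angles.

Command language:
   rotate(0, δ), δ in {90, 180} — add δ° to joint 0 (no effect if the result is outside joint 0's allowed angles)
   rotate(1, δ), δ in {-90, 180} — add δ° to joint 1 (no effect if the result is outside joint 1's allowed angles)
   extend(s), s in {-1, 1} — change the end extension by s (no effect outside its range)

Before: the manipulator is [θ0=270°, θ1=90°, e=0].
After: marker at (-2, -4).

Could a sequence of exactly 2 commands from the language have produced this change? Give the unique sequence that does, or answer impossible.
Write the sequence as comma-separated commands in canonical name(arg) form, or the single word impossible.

rotate(0, 180), rotate(0, 90)

key: running rotate(0, 90) before rotate(0, 180) would end elsewhere — order is forced
start: [θ0=270°, θ1=90°, e=0]
[1] after rotate(0, 180): [θ0=90°, θ1=90°, e=0]
[2] after rotate(0, 90): [θ0=180°, θ1=90°, e=0]
no other 2-command option fits: unique.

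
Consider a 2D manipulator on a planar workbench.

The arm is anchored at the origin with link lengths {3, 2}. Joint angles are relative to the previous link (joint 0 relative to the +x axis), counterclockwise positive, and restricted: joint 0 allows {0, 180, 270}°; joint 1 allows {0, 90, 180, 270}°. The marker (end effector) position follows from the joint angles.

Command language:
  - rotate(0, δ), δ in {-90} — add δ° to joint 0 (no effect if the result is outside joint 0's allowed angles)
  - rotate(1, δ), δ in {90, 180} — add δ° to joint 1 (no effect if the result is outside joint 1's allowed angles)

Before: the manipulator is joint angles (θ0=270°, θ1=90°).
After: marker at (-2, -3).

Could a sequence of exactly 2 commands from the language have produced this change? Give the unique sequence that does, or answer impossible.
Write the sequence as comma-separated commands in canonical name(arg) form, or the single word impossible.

start: joint angles (θ0=270°, θ1=90°)
t=1 rotate(1, 90) ⇒ joint angles (θ0=270°, θ1=180°)
t=2 rotate(1, 90) ⇒ joint angles (θ0=270°, θ1=270°)
no other 2-command option fits: unique.

rotate(1, 90), rotate(1, 90)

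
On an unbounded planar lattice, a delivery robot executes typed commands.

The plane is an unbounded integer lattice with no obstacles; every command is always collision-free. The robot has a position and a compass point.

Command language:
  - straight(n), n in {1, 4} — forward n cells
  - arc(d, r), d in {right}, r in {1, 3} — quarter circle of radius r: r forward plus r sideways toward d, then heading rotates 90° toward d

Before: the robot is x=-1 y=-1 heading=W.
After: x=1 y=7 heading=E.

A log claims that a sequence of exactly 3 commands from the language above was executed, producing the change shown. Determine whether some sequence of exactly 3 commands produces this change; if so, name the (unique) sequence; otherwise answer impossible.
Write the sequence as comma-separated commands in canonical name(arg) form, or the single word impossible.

key: running arc(right, 3) before arc(right, 1) would end elsewhere — order is forced
start: x=-1 y=-1 heading=W
1. arc(right, 1) → x=-2 y=0 heading=N
2. straight(4) → x=-2 y=4 heading=N
3. arc(right, 3) → x=1 y=7 heading=E
no other 3-command option fits: unique.

arc(right, 1), straight(4), arc(right, 3)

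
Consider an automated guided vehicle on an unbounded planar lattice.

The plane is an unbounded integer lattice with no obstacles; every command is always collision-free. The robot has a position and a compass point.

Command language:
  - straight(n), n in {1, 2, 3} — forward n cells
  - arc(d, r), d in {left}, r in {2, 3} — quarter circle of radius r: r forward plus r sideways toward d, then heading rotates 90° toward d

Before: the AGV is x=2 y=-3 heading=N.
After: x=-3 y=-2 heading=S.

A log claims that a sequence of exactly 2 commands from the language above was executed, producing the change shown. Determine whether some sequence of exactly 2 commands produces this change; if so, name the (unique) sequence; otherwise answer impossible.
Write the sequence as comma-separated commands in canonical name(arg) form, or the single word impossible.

key: running arc(left, 2) before arc(left, 3) would end elsewhere — order is forced
from: x=2 y=-3 heading=N
step 1 (arc(left, 3)): x=-1 y=0 heading=W
step 2 (arc(left, 2)): x=-3 y=-2 heading=S
no rival 2-sequence matches.

arc(left, 3), arc(left, 2)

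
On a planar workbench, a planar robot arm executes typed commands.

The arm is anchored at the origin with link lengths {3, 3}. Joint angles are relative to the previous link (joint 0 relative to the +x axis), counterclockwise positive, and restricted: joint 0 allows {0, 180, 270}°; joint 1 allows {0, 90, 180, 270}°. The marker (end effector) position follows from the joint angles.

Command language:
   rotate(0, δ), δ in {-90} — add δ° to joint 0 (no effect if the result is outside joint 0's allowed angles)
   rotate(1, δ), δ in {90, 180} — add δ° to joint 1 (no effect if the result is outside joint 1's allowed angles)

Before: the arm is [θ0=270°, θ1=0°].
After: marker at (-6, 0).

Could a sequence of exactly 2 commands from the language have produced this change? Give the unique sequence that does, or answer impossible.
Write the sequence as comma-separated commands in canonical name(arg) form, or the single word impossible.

t0: [θ0=270°, θ1=0°]
[1] after rotate(0, -90): [θ0=180°, θ1=0°]
[2] after rotate(0, -90): [θ0=180°, θ1=0°]
no rival 2-sequence matches.

rotate(0, -90), rotate(0, -90)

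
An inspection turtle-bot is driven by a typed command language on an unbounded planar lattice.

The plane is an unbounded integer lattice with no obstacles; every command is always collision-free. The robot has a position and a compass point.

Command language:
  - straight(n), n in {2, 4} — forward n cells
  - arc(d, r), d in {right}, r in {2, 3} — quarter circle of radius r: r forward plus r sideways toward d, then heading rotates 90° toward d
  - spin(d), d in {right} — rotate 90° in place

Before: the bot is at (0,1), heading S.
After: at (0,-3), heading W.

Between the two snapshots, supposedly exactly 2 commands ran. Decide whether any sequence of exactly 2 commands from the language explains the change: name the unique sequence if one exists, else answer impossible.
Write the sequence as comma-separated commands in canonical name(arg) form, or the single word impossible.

straight(4), spin(right)

key: order matters: swapping straight(4) and spin(right) lands elsewhere
t0: at (0,1), heading S
step 1 (straight(4)): at (0,-3), heading S
step 2 (spin(right)): at (0,-3), heading W
no rival 2-sequence matches.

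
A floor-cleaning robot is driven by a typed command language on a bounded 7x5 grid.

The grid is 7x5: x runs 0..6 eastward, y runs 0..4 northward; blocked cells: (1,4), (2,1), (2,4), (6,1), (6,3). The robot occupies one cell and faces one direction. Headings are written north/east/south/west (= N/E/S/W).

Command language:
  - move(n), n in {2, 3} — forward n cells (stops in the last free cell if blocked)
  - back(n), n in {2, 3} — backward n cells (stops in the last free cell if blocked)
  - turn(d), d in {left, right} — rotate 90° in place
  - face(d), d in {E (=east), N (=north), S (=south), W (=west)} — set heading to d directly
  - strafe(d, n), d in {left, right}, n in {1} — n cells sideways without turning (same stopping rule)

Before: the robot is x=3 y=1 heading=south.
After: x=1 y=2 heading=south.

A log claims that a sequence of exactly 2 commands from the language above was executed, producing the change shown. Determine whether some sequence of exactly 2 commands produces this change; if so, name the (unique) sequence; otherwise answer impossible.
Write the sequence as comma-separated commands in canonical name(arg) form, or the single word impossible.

impossible

all 144 sequences checked — none match.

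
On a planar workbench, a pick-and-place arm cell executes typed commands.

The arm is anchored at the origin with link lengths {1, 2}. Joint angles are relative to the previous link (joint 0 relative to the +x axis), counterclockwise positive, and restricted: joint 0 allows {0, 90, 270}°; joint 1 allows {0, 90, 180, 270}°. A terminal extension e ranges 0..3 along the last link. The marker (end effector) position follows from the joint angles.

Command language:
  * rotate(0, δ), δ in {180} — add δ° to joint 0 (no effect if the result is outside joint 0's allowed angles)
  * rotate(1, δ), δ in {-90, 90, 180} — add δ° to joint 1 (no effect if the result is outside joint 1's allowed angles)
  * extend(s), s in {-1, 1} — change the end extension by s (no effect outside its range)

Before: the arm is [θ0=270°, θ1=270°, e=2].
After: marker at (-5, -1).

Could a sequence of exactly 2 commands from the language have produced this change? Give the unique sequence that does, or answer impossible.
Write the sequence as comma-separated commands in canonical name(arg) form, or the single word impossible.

from: [θ0=270°, θ1=270°, e=2]
step 1 (extend(1)): [θ0=270°, θ1=270°, e=3]
step 2 (extend(1)): [θ0=270°, θ1=270°, e=3]
no other 2-command option fits: unique.

extend(1), extend(1)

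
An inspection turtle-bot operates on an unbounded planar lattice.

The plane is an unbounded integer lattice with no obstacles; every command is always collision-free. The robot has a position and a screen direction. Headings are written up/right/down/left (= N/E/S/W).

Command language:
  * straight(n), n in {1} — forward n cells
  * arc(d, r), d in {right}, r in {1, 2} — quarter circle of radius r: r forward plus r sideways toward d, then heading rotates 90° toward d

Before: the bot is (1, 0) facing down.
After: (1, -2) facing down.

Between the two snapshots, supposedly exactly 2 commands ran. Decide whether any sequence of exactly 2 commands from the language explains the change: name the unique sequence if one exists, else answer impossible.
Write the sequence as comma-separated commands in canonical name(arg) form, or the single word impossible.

straight(1), straight(1)

key: still facing S at the end — nothing in the sequence rotates
initial: (1, 0) facing down
t=1 straight(1) ⇒ (1, -1) facing down
t=2 straight(1) ⇒ (1, -2) facing down
all 9 alternatives checked — unique.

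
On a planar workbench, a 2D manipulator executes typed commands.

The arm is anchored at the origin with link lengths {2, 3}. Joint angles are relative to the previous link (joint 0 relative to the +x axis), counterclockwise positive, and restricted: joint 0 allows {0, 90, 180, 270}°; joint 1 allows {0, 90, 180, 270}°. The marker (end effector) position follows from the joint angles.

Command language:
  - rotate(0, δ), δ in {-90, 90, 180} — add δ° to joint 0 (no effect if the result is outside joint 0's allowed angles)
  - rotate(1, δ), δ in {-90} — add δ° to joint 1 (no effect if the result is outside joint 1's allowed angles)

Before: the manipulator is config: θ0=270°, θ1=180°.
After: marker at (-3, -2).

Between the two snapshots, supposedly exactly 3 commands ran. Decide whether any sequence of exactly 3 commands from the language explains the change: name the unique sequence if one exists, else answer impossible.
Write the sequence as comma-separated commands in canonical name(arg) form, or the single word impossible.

start: config: θ0=270°, θ1=180°
step 1 (rotate(1, -90)): config: θ0=270°, θ1=90°
step 2 (rotate(1, -90)): config: θ0=270°, θ1=0°
step 3 (rotate(1, -90)): config: θ0=270°, θ1=270°
no rival 3-sequence matches.

rotate(1, -90), rotate(1, -90), rotate(1, -90)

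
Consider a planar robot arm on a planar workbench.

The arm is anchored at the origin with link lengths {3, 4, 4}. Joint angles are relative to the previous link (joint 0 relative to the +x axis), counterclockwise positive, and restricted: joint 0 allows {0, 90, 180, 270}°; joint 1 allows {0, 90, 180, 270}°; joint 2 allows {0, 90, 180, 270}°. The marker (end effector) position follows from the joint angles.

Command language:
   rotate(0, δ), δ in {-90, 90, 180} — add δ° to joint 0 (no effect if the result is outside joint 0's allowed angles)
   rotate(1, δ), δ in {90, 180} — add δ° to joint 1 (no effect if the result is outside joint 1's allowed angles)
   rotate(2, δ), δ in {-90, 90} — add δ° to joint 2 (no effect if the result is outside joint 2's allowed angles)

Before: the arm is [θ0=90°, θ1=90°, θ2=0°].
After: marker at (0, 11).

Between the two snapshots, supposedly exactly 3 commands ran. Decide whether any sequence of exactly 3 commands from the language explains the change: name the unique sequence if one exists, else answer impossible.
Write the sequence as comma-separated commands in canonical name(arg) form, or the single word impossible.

rotate(1, 90), rotate(1, 90), rotate(1, 90)

start: [θ0=90°, θ1=90°, θ2=0°]
t=1 rotate(1, 90) ⇒ [θ0=90°, θ1=180°, θ2=0°]
t=2 rotate(1, 90) ⇒ [θ0=90°, θ1=270°, θ2=0°]
t=3 rotate(1, 90) ⇒ [θ0=90°, θ1=0°, θ2=0°]
no rival 3-sequence matches.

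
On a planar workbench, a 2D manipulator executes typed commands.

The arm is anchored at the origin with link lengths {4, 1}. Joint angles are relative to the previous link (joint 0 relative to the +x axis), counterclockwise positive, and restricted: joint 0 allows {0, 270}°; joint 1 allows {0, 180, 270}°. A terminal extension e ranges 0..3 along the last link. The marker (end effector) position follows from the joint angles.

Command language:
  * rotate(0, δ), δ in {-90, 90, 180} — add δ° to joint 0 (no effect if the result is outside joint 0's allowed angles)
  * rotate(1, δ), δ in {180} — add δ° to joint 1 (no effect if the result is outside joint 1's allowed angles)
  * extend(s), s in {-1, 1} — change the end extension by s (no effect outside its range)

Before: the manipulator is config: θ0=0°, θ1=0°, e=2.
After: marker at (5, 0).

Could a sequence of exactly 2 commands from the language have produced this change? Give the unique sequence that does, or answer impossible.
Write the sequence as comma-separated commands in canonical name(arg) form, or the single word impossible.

extend(-1), extend(-1)

from: config: θ0=0°, θ1=0°, e=2
step 1 (extend(-1)): config: θ0=0°, θ1=0°, e=1
step 2 (extend(-1)): config: θ0=0°, θ1=0°, e=0
no other 2-command option fits: unique.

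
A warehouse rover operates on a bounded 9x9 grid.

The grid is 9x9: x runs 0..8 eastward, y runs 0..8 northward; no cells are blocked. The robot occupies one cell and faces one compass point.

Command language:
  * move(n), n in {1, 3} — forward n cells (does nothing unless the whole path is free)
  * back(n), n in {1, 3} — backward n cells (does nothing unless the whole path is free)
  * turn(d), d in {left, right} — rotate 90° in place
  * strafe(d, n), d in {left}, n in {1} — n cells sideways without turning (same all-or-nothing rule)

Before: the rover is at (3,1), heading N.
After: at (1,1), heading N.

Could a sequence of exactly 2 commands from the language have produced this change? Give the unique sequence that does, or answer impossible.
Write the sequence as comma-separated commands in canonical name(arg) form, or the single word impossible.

key: still facing N at the end — nothing in the sequence rotates
begin: at (3,1), heading N
t=1 strafe(left, 1) ⇒ at (2,1), heading N
t=2 strafe(left, 1) ⇒ at (1,1), heading N
no rival 2-sequence matches.

strafe(left, 1), strafe(left, 1)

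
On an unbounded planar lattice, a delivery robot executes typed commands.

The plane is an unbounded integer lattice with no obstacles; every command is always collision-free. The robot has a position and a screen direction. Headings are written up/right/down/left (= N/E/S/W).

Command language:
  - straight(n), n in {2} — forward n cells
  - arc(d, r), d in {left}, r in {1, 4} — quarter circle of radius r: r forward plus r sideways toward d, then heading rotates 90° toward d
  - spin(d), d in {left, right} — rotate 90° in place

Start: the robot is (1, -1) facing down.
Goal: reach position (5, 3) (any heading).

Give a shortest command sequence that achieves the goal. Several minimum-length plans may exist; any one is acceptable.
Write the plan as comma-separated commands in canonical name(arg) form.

spin(left), arc(left, 4)

begin: (1, -1) facing down
1. spin(left) → (1, -1) facing right
2. arc(left, 4) → (5, 3) facing up
nothing shorter than 2 reaches the goal.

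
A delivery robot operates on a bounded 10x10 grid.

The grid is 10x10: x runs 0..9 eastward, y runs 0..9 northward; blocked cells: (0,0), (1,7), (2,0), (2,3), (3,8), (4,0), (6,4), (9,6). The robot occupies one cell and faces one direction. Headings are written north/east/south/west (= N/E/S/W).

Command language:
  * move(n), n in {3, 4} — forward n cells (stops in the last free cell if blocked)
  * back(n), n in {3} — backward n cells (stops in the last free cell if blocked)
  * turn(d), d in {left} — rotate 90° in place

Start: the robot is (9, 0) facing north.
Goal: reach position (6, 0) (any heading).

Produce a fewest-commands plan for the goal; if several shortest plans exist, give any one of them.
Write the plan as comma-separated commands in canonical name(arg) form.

turn(left), move(3)

begin: (9, 0) facing north
[1] after turn(left): (9, 0) facing west
[2] after move(3): (6, 0) facing west
shorter routes all fall short; 2 is best.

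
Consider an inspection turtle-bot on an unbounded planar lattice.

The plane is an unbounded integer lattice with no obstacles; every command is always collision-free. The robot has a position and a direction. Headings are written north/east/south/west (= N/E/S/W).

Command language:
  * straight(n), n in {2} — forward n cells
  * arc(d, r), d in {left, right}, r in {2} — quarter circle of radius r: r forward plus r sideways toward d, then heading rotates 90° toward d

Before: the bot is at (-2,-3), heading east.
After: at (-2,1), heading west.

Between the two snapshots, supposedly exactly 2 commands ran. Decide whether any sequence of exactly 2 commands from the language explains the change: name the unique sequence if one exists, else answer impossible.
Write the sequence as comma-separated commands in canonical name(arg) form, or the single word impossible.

arc(left, 2), arc(left, 2)

key: cell and facing (now W) both changed — the 2 commands mix motion and turning
t0: at (-2,-3), heading east
step 1 (arc(left, 2)): at (0,-1), heading north
step 2 (arc(left, 2)): at (-2,1), heading west
uniquely the one of 9 2-step routes that fits.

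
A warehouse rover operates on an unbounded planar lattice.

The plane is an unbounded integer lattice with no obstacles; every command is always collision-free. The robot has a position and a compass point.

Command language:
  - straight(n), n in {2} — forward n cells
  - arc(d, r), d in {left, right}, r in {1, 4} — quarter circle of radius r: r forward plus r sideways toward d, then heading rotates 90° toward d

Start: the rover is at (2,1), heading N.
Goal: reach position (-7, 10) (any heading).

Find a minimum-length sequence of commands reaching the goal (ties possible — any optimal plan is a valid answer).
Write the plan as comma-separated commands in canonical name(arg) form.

arc(left, 1), arc(right, 4), arc(left, 4)

t0: at (2,1), heading N
1. arc(left, 1) → at (1,2), heading W
2. arc(right, 4) → at (-3,6), heading N
3. arc(left, 4) → at (-7,10), heading W
no 2-step plan works, so 3 is optimal.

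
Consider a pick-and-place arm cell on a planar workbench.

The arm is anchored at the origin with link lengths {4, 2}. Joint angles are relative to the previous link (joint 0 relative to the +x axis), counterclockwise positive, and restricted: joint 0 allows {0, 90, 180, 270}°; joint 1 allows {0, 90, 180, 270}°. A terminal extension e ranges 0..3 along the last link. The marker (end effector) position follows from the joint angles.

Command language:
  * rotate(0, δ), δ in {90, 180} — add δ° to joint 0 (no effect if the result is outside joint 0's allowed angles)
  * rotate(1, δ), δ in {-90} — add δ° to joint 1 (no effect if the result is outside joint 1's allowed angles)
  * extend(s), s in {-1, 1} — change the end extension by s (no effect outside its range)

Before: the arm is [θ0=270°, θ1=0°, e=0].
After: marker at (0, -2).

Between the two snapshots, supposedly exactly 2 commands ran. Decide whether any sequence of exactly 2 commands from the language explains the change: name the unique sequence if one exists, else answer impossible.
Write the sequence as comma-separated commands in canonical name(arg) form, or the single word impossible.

rotate(1, -90), rotate(1, -90)

t0: [θ0=270°, θ1=0°, e=0]
step 1 (rotate(1, -90)): [θ0=270°, θ1=270°, e=0]
step 2 (rotate(1, -90)): [θ0=270°, θ1=180°, e=0]
all 25 alternatives checked — unique.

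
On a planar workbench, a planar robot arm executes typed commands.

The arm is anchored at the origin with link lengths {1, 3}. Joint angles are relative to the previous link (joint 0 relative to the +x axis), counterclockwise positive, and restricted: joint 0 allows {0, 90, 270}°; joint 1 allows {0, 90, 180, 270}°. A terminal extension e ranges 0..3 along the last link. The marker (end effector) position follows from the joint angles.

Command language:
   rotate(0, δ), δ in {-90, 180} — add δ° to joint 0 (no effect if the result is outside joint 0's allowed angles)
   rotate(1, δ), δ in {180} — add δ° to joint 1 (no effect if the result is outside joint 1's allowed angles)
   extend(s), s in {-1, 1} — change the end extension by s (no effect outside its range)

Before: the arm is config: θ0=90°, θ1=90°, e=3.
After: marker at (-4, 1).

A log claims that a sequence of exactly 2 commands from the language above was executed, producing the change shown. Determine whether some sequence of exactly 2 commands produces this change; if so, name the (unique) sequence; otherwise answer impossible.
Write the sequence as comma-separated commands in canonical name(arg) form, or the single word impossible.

extend(-1), extend(-1)

initial: config: θ0=90°, θ1=90°, e=3
t=1 extend(-1) ⇒ config: θ0=90°, θ1=90°, e=2
t=2 extend(-1) ⇒ config: θ0=90°, θ1=90°, e=1
no other 2-command option fits: unique.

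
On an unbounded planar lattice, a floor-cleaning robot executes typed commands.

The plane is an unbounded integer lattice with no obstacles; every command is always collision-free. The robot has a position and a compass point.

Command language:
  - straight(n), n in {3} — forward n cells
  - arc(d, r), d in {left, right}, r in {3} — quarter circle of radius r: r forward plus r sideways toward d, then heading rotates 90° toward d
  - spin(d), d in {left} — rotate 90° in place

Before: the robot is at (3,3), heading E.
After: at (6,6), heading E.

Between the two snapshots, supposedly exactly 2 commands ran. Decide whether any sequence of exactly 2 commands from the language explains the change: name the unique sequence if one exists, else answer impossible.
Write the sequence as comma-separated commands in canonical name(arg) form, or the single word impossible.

key: order matters: swapping spin(left) and arc(right, 3) lands elsewhere
t0: at (3,3), heading E
step 1 (spin(left)): at (3,3), heading N
step 2 (arc(right, 3)): at (6,6), heading E
uniquely the one of 16 2-step routes that fits.

spin(left), arc(right, 3)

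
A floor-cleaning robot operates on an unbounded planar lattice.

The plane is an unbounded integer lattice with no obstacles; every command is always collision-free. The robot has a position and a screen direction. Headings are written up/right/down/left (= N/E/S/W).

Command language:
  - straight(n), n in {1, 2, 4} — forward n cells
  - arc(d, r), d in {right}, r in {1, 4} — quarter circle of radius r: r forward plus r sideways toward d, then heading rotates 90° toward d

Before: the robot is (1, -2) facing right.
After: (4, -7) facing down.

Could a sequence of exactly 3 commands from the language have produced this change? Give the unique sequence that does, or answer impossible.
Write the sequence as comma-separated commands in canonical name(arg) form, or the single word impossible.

straight(2), arc(right, 1), straight(4)

key: position moved to (4,-7) AND the heading swung to S — translation plus rotation needed
t0: (1, -2) facing right
t=1 straight(2) ⇒ (3, -2) facing right
t=2 arc(right, 1) ⇒ (4, -3) facing down
t=3 straight(4) ⇒ (4, -7) facing down
no rival 3-sequence matches.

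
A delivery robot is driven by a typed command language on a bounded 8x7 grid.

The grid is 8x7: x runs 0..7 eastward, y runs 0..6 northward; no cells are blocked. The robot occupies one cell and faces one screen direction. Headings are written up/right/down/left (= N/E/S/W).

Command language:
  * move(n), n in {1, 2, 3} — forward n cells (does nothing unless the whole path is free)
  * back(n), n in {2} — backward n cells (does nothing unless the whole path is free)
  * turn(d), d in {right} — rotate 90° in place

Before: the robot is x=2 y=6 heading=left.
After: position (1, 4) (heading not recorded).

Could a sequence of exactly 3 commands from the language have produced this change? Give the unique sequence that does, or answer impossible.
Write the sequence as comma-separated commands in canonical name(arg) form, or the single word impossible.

move(1), turn(right), back(2)

key: running back(2) before move(1) would end elsewhere — order is forced
begin: x=2 y=6 heading=left
1. move(1) → x=1 y=6 heading=left
2. turn(right) → x=1 y=6 heading=up
3. back(2) → x=1 y=4 heading=up
no rival 3-sequence matches.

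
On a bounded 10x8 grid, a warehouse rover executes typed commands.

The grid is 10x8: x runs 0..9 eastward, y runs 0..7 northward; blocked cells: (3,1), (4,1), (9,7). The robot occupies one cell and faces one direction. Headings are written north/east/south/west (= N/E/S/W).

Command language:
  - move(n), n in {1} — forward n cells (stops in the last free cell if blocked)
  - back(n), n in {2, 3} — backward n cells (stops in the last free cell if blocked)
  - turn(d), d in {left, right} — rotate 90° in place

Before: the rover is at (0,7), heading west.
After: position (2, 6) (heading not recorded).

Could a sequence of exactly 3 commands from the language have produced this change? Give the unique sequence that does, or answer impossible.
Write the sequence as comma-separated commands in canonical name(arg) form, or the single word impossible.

key: running move(1) before back(2) would end elsewhere — order is forced
from: at (0,7), heading west
1. back(2) → at (2,7), heading west
2. turn(left) → at (2,7), heading south
3. move(1) → at (2,6), heading south
uniquely the one of 125 3-step routes that fits.

back(2), turn(left), move(1)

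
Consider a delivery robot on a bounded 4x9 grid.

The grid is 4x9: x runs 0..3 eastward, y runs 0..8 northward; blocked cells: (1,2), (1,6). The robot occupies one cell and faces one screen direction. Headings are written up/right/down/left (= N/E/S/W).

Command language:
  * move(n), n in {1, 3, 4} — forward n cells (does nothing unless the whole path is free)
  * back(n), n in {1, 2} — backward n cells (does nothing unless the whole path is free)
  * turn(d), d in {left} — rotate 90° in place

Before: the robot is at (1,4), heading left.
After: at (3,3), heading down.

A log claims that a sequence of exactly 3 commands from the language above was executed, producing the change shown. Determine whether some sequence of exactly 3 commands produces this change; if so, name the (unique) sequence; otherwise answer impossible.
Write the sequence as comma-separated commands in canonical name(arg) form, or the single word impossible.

back(2), turn(left), move(1)

key: order matters: swapping back(2) and move(1) lands elsewhere
initial: at (1,4), heading left
t=1 back(2) ⇒ at (3,4), heading left
t=2 turn(left) ⇒ at (3,4), heading down
t=3 move(1) ⇒ at (3,3), heading down
no rival 3-sequence matches.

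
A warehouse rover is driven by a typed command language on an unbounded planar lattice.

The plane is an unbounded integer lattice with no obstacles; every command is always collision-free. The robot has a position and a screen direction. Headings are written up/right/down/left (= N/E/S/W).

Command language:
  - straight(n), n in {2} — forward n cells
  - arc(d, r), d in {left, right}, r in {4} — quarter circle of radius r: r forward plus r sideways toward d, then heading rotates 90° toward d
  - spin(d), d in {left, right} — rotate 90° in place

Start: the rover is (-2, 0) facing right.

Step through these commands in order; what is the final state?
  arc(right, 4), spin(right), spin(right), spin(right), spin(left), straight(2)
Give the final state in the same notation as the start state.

(2, -2) facing up

start: (-2, 0) facing right
1. arc(right, 4) → (2, -4) facing down
2. spin(right) → (2, -4) facing left
3. spin(right) → (2, -4) facing up
4. spin(right) → (2, -4) facing right
5. spin(left) → (2, -4) facing up
6. straight(2) → (2, -2) facing up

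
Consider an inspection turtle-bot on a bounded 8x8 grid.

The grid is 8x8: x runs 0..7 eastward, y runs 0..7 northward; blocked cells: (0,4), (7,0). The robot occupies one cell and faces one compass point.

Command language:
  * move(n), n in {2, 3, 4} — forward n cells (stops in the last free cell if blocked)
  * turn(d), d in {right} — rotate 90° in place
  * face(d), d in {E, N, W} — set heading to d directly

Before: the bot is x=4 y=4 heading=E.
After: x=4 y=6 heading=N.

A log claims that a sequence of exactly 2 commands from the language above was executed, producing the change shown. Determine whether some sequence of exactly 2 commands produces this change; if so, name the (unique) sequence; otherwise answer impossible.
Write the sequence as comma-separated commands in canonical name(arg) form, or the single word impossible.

face(N), move(2)

key: cell and facing (now N) both changed — the 2 commands mix motion and turning
start: x=4 y=4 heading=E
[1] after face(N): x=4 y=4 heading=N
[2] after move(2): x=4 y=6 heading=N
no other 2-command option fits: unique.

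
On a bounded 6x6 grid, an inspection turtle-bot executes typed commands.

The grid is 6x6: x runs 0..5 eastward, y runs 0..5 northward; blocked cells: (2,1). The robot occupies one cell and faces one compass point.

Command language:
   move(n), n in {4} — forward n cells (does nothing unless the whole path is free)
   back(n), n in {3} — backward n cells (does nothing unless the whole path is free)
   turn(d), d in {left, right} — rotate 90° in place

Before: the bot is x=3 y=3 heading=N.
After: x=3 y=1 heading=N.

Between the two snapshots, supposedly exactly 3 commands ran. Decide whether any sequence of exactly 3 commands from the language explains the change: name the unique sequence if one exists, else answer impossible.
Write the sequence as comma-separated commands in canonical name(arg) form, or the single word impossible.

back(3), move(4), back(3)

key: still facing N at the end — nothing in the sequence rotates
from: x=3 y=3 heading=N
step 1 (back(3)): x=3 y=0 heading=N
step 2 (move(4)): x=3 y=4 heading=N
step 3 (back(3)): x=3 y=1 heading=N
no other 3-command option fits: unique.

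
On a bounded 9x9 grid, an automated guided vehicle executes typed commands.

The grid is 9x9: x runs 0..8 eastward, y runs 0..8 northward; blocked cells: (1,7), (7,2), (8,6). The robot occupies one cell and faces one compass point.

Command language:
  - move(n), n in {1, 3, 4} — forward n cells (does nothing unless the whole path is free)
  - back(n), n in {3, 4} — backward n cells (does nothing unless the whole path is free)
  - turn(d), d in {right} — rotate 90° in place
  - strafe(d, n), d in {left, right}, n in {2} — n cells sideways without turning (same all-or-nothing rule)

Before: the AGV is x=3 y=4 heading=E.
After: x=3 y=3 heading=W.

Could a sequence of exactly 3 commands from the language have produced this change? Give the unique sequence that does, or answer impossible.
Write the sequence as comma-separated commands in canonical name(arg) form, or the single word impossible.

turn(right), move(1), turn(right)

key: position moved to (3,3) AND the heading swung to W — translation plus rotation needed
start: x=3 y=4 heading=E
step 1 (turn(right)): x=3 y=4 heading=S
step 2 (move(1)): x=3 y=3 heading=S
step 3 (turn(right)): x=3 y=3 heading=W
all 512 alternatives checked — unique.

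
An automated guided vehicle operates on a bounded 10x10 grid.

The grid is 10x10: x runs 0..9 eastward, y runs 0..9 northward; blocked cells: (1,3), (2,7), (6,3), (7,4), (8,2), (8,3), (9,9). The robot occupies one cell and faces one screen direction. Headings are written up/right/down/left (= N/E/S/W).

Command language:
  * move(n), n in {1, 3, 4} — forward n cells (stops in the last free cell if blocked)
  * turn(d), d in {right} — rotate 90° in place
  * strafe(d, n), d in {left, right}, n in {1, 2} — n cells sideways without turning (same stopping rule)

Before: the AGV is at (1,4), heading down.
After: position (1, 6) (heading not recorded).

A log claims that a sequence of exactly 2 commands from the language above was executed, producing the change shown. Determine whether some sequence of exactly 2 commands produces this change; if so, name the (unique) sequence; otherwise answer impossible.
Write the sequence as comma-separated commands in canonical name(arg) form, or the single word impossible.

turn(right), strafe(right, 2)

key: order matters: swapping turn(right) and strafe(right, 2) lands elsewhere
start: at (1,4), heading down
t=1 turn(right) ⇒ at (1,4), heading left
t=2 strafe(right, 2) ⇒ at (1,6), heading left
all 64 alternatives checked — unique.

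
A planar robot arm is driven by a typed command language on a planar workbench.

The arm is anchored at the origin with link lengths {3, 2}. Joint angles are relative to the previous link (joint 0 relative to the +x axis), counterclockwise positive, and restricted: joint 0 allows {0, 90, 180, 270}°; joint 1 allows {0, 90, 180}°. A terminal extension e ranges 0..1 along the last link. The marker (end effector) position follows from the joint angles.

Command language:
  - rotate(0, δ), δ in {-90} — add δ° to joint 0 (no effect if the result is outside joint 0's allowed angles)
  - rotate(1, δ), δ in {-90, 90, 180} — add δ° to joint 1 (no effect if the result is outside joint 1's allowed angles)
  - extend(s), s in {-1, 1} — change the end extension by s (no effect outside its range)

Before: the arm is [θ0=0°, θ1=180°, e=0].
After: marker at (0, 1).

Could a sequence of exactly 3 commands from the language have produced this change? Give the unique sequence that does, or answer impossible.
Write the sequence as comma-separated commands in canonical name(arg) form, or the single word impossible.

rotate(0, -90), rotate(0, -90), rotate(0, -90)

t0: [θ0=0°, θ1=180°, e=0]
step 1 (rotate(0, -90)): [θ0=270°, θ1=180°, e=0]
step 2 (rotate(0, -90)): [θ0=180°, θ1=180°, e=0]
step 3 (rotate(0, -90)): [θ0=90°, θ1=180°, e=0]
all 216 alternatives checked — unique.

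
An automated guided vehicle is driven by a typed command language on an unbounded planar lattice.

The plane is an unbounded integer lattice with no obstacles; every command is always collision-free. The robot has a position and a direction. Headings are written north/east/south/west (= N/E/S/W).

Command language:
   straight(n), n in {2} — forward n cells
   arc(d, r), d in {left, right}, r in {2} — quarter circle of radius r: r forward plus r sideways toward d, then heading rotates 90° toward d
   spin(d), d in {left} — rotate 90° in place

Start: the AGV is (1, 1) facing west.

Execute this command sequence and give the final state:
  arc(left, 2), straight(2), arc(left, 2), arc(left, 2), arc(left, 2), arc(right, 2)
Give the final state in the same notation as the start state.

(-1, 1) facing north

start: (1, 1) facing west
t=1 arc(left, 2) ⇒ (-1, -1) facing south
t=2 straight(2) ⇒ (-1, -3) facing south
t=3 arc(left, 2) ⇒ (1, -5) facing east
t=4 arc(left, 2) ⇒ (3, -3) facing north
t=5 arc(left, 2) ⇒ (1, -1) facing west
t=6 arc(right, 2) ⇒ (-1, 1) facing north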